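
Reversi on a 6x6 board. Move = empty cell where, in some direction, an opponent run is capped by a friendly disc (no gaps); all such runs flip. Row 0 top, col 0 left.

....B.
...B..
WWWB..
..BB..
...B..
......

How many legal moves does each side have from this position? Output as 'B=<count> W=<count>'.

-- B to move --
(1,0): flips 1 -> legal
(1,1): flips 1 -> legal
(1,2): flips 1 -> legal
(3,0): no bracket -> illegal
(3,1): flips 1 -> legal
B mobility = 4
-- W to move --
(0,2): no bracket -> illegal
(0,3): no bracket -> illegal
(0,5): no bracket -> illegal
(1,2): no bracket -> illegal
(1,4): no bracket -> illegal
(1,5): no bracket -> illegal
(2,4): flips 1 -> legal
(3,1): no bracket -> illegal
(3,4): no bracket -> illegal
(4,1): no bracket -> illegal
(4,2): flips 1 -> legal
(4,4): flips 1 -> legal
(5,2): no bracket -> illegal
(5,3): no bracket -> illegal
(5,4): flips 2 -> legal
W mobility = 4

Answer: B=4 W=4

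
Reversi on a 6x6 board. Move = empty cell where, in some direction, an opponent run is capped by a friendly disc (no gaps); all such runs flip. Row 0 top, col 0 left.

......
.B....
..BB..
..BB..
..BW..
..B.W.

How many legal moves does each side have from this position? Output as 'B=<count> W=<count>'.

Answer: B=3 W=3

Derivation:
-- B to move --
(3,4): flips 1 -> legal
(4,4): flips 1 -> legal
(4,5): no bracket -> illegal
(5,3): flips 1 -> legal
(5,5): no bracket -> illegal
B mobility = 3
-- W to move --
(0,0): no bracket -> illegal
(0,1): no bracket -> illegal
(0,2): no bracket -> illegal
(1,0): no bracket -> illegal
(1,2): no bracket -> illegal
(1,3): flips 2 -> legal
(1,4): no bracket -> illegal
(2,0): no bracket -> illegal
(2,1): flips 1 -> legal
(2,4): no bracket -> illegal
(3,1): no bracket -> illegal
(3,4): no bracket -> illegal
(4,1): flips 1 -> legal
(4,4): no bracket -> illegal
(5,1): no bracket -> illegal
(5,3): no bracket -> illegal
W mobility = 3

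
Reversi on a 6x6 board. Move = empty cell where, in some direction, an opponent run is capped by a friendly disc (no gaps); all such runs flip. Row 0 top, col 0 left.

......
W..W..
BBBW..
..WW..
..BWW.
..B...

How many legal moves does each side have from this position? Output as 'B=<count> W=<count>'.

Answer: B=7 W=6

Derivation:
-- B to move --
(0,0): flips 1 -> legal
(0,1): no bracket -> illegal
(0,2): no bracket -> illegal
(0,3): no bracket -> illegal
(0,4): flips 1 -> legal
(1,1): no bracket -> illegal
(1,2): no bracket -> illegal
(1,4): no bracket -> illegal
(2,4): flips 2 -> legal
(3,1): no bracket -> illegal
(3,4): flips 1 -> legal
(3,5): no bracket -> illegal
(4,1): no bracket -> illegal
(4,5): flips 2 -> legal
(5,3): no bracket -> illegal
(5,4): flips 2 -> legal
(5,5): flips 2 -> legal
B mobility = 7
-- W to move --
(1,1): flips 1 -> legal
(1,2): flips 1 -> legal
(3,0): flips 1 -> legal
(3,1): flips 1 -> legal
(4,1): flips 1 -> legal
(5,1): flips 1 -> legal
(5,3): no bracket -> illegal
W mobility = 6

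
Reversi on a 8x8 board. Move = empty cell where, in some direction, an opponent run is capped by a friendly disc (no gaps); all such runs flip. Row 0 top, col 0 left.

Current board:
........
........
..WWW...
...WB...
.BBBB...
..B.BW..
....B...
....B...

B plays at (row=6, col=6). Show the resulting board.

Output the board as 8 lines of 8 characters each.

Place B at (6,6); scan 8 dirs for brackets.
Dir NW: opp run (5,5) capped by B -> flip
Dir N: first cell '.' (not opp) -> no flip
Dir NE: first cell '.' (not opp) -> no flip
Dir W: first cell '.' (not opp) -> no flip
Dir E: first cell '.' (not opp) -> no flip
Dir SW: first cell '.' (not opp) -> no flip
Dir S: first cell '.' (not opp) -> no flip
Dir SE: first cell '.' (not opp) -> no flip
All flips: (5,5)

Answer: ........
........
..WWW...
...WB...
.BBBB...
..B.BB..
....B.B.
....B...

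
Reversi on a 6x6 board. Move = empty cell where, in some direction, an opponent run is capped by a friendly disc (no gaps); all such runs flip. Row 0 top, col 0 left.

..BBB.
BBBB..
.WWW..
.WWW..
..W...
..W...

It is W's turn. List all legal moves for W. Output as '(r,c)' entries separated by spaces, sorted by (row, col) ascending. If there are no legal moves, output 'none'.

Answer: (0,0) (0,1)

Derivation:
(0,0): flips 1 -> legal
(0,1): flips 2 -> legal
(0,5): no bracket -> illegal
(1,4): no bracket -> illegal
(1,5): no bracket -> illegal
(2,0): no bracket -> illegal
(2,4): no bracket -> illegal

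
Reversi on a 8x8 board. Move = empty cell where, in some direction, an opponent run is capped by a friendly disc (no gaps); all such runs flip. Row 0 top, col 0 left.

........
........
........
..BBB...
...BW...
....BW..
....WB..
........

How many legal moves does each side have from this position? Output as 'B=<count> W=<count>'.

-- B to move --
(3,5): no bracket -> illegal
(4,5): flips 2 -> legal
(4,6): no bracket -> illegal
(5,3): no bracket -> illegal
(5,6): flips 1 -> legal
(6,3): flips 1 -> legal
(6,6): flips 2 -> legal
(7,3): no bracket -> illegal
(7,4): flips 1 -> legal
(7,5): no bracket -> illegal
B mobility = 5
-- W to move --
(2,1): no bracket -> illegal
(2,2): flips 1 -> legal
(2,3): no bracket -> illegal
(2,4): flips 1 -> legal
(2,5): no bracket -> illegal
(3,1): no bracket -> illegal
(3,5): no bracket -> illegal
(4,1): no bracket -> illegal
(4,2): flips 1 -> legal
(4,5): no bracket -> illegal
(5,2): no bracket -> illegal
(5,3): flips 1 -> legal
(5,6): no bracket -> illegal
(6,3): no bracket -> illegal
(6,6): flips 1 -> legal
(7,4): no bracket -> illegal
(7,5): flips 1 -> legal
(7,6): no bracket -> illegal
W mobility = 6

Answer: B=5 W=6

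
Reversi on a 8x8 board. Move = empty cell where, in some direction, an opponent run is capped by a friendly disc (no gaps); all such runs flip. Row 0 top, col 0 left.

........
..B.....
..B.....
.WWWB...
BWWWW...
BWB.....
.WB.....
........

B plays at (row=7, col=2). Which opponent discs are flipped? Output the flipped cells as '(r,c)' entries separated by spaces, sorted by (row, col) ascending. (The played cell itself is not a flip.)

Dir NW: opp run (6,1) capped by B -> flip
Dir N: first cell 'B' (not opp) -> no flip
Dir NE: first cell '.' (not opp) -> no flip
Dir W: first cell '.' (not opp) -> no flip
Dir E: first cell '.' (not opp) -> no flip
Dir SW: edge -> no flip
Dir S: edge -> no flip
Dir SE: edge -> no flip

Answer: (6,1)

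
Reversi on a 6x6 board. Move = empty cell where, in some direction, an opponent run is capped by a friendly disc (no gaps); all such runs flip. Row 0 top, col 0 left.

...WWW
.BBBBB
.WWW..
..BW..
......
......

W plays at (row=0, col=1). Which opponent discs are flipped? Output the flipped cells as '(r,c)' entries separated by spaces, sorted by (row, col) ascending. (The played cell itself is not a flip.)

Dir NW: edge -> no flip
Dir N: edge -> no flip
Dir NE: edge -> no flip
Dir W: first cell '.' (not opp) -> no flip
Dir E: first cell '.' (not opp) -> no flip
Dir SW: first cell '.' (not opp) -> no flip
Dir S: opp run (1,1) capped by W -> flip
Dir SE: opp run (1,2) capped by W -> flip

Answer: (1,1) (1,2)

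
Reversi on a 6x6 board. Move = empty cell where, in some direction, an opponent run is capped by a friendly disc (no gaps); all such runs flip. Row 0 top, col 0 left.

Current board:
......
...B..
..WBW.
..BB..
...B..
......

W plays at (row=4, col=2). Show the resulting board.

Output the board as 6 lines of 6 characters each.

Place W at (4,2); scan 8 dirs for brackets.
Dir NW: first cell '.' (not opp) -> no flip
Dir N: opp run (3,2) capped by W -> flip
Dir NE: opp run (3,3) capped by W -> flip
Dir W: first cell '.' (not opp) -> no flip
Dir E: opp run (4,3), next='.' -> no flip
Dir SW: first cell '.' (not opp) -> no flip
Dir S: first cell '.' (not opp) -> no flip
Dir SE: first cell '.' (not opp) -> no flip
All flips: (3,2) (3,3)

Answer: ......
...B..
..WBW.
..WW..
..WB..
......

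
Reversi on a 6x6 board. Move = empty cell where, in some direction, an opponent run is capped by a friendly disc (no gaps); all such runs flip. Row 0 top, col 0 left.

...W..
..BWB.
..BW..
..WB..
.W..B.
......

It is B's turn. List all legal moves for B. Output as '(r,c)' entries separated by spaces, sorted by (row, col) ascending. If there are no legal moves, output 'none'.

(0,2): no bracket -> illegal
(0,4): flips 1 -> legal
(2,1): no bracket -> illegal
(2,4): flips 1 -> legal
(3,0): no bracket -> illegal
(3,1): flips 1 -> legal
(3,4): flips 1 -> legal
(4,0): no bracket -> illegal
(4,2): flips 1 -> legal
(4,3): no bracket -> illegal
(5,0): flips 3 -> legal
(5,1): no bracket -> illegal
(5,2): no bracket -> illegal

Answer: (0,4) (2,4) (3,1) (3,4) (4,2) (5,0)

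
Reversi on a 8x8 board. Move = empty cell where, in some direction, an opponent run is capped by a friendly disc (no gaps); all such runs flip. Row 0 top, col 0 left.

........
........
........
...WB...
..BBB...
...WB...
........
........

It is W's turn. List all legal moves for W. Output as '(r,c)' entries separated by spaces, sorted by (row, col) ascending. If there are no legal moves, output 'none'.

Answer: (3,1) (3,5) (5,1) (5,5)

Derivation:
(2,3): no bracket -> illegal
(2,4): no bracket -> illegal
(2,5): no bracket -> illegal
(3,1): flips 1 -> legal
(3,2): no bracket -> illegal
(3,5): flips 2 -> legal
(4,1): no bracket -> illegal
(4,5): no bracket -> illegal
(5,1): flips 1 -> legal
(5,2): no bracket -> illegal
(5,5): flips 2 -> legal
(6,3): no bracket -> illegal
(6,4): no bracket -> illegal
(6,5): no bracket -> illegal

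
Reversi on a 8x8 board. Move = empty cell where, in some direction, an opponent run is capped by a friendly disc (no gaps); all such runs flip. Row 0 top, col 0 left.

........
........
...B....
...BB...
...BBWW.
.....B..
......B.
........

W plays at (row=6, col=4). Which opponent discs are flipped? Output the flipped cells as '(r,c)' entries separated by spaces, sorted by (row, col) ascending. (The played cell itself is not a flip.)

Dir NW: first cell '.' (not opp) -> no flip
Dir N: first cell '.' (not opp) -> no flip
Dir NE: opp run (5,5) capped by W -> flip
Dir W: first cell '.' (not opp) -> no flip
Dir E: first cell '.' (not opp) -> no flip
Dir SW: first cell '.' (not opp) -> no flip
Dir S: first cell '.' (not opp) -> no flip
Dir SE: first cell '.' (not opp) -> no flip

Answer: (5,5)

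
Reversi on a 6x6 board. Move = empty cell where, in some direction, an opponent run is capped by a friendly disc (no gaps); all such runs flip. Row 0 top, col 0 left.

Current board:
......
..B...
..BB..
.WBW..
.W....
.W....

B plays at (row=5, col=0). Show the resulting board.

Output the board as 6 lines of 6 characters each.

Answer: ......
..B...
..BB..
.WBW..
.B....
BW....

Derivation:
Place B at (5,0); scan 8 dirs for brackets.
Dir NW: edge -> no flip
Dir N: first cell '.' (not opp) -> no flip
Dir NE: opp run (4,1) capped by B -> flip
Dir W: edge -> no flip
Dir E: opp run (5,1), next='.' -> no flip
Dir SW: edge -> no flip
Dir S: edge -> no flip
Dir SE: edge -> no flip
All flips: (4,1)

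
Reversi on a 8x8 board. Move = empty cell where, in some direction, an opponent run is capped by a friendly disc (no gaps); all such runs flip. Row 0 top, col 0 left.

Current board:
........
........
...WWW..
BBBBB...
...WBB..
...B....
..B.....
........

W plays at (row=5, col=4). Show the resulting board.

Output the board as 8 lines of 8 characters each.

Place W at (5,4); scan 8 dirs for brackets.
Dir NW: first cell 'W' (not opp) -> no flip
Dir N: opp run (4,4) (3,4) capped by W -> flip
Dir NE: opp run (4,5), next='.' -> no flip
Dir W: opp run (5,3), next='.' -> no flip
Dir E: first cell '.' (not opp) -> no flip
Dir SW: first cell '.' (not opp) -> no flip
Dir S: first cell '.' (not opp) -> no flip
Dir SE: first cell '.' (not opp) -> no flip
All flips: (3,4) (4,4)

Answer: ........
........
...WWW..
BBBBW...
...WWB..
...BW...
..B.....
........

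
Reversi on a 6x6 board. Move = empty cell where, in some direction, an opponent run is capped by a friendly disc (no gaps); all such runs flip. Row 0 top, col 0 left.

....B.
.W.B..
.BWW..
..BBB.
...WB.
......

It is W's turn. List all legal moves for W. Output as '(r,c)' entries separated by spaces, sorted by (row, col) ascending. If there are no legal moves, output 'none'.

Answer: (0,3) (1,0) (2,0) (2,5) (3,1) (4,1) (4,2) (4,5) (5,5)

Derivation:
(0,2): no bracket -> illegal
(0,3): flips 1 -> legal
(0,5): no bracket -> illegal
(1,0): flips 2 -> legal
(1,2): no bracket -> illegal
(1,4): no bracket -> illegal
(1,5): no bracket -> illegal
(2,0): flips 1 -> legal
(2,4): no bracket -> illegal
(2,5): flips 1 -> legal
(3,0): no bracket -> illegal
(3,1): flips 1 -> legal
(3,5): no bracket -> illegal
(4,1): flips 1 -> legal
(4,2): flips 1 -> legal
(4,5): flips 2 -> legal
(5,3): no bracket -> illegal
(5,4): no bracket -> illegal
(5,5): flips 2 -> legal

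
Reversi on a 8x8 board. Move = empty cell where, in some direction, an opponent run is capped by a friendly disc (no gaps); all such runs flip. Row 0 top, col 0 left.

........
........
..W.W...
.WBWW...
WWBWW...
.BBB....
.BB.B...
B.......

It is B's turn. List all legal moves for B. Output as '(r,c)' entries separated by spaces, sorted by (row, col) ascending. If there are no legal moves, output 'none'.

Answer: (1,2) (1,5) (2,0) (2,1) (2,3) (2,5) (3,0) (3,5) (4,5) (5,0) (5,4)

Derivation:
(1,1): no bracket -> illegal
(1,2): flips 1 -> legal
(1,3): no bracket -> illegal
(1,4): no bracket -> illegal
(1,5): flips 2 -> legal
(2,0): flips 1 -> legal
(2,1): flips 2 -> legal
(2,3): flips 2 -> legal
(2,5): flips 2 -> legal
(3,0): flips 2 -> legal
(3,5): flips 3 -> legal
(4,5): flips 2 -> legal
(5,0): flips 1 -> legal
(5,4): flips 1 -> legal
(5,5): no bracket -> illegal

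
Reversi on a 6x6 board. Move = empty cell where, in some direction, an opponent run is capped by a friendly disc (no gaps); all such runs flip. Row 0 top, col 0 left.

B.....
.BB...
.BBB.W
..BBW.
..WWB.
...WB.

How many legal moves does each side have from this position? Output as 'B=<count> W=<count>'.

Answer: B=6 W=9

Derivation:
-- B to move --
(1,4): no bracket -> illegal
(1,5): no bracket -> illegal
(2,4): flips 1 -> legal
(3,1): no bracket -> illegal
(3,5): flips 1 -> legal
(4,1): flips 2 -> legal
(4,5): flips 1 -> legal
(5,1): flips 1 -> legal
(5,2): flips 2 -> legal
B mobility = 6
-- W to move --
(0,1): flips 2 -> legal
(0,2): flips 3 -> legal
(0,3): no bracket -> illegal
(1,0): flips 2 -> legal
(1,3): flips 2 -> legal
(1,4): no bracket -> illegal
(2,0): no bracket -> illegal
(2,4): flips 1 -> legal
(3,0): no bracket -> illegal
(3,1): flips 2 -> legal
(3,5): flips 1 -> legal
(4,1): no bracket -> illegal
(4,5): flips 1 -> legal
(5,5): flips 1 -> legal
W mobility = 9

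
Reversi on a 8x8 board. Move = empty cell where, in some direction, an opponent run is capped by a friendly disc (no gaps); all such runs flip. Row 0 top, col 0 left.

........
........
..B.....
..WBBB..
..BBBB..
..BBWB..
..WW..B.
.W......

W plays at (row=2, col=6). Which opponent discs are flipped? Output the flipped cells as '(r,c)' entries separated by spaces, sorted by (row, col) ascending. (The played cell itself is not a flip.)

Answer: (3,5) (4,4) (5,3)

Derivation:
Dir NW: first cell '.' (not opp) -> no flip
Dir N: first cell '.' (not opp) -> no flip
Dir NE: first cell '.' (not opp) -> no flip
Dir W: first cell '.' (not opp) -> no flip
Dir E: first cell '.' (not opp) -> no flip
Dir SW: opp run (3,5) (4,4) (5,3) capped by W -> flip
Dir S: first cell '.' (not opp) -> no flip
Dir SE: first cell '.' (not opp) -> no flip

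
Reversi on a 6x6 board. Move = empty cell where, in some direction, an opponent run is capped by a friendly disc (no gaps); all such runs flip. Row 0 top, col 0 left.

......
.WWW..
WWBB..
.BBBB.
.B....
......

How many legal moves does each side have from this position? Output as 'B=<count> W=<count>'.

Answer: B=6 W=7

Derivation:
-- B to move --
(0,0): flips 1 -> legal
(0,1): flips 3 -> legal
(0,2): flips 1 -> legal
(0,3): flips 1 -> legal
(0,4): flips 1 -> legal
(1,0): flips 1 -> legal
(1,4): no bracket -> illegal
(2,4): no bracket -> illegal
(3,0): no bracket -> illegal
B mobility = 6
-- W to move --
(1,4): no bracket -> illegal
(2,4): flips 2 -> legal
(2,5): no bracket -> illegal
(3,0): no bracket -> illegal
(3,5): no bracket -> illegal
(4,0): flips 2 -> legal
(4,2): flips 3 -> legal
(4,3): flips 3 -> legal
(4,4): flips 2 -> legal
(4,5): flips 2 -> legal
(5,0): no bracket -> illegal
(5,1): flips 2 -> legal
(5,2): no bracket -> illegal
W mobility = 7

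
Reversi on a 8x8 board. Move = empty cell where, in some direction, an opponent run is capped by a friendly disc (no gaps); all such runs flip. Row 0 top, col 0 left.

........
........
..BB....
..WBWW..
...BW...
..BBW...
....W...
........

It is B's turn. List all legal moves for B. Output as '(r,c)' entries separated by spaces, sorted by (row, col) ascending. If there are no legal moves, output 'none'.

(2,1): flips 1 -> legal
(2,4): no bracket -> illegal
(2,5): flips 1 -> legal
(2,6): flips 2 -> legal
(3,1): flips 1 -> legal
(3,6): flips 2 -> legal
(4,1): flips 1 -> legal
(4,2): flips 1 -> legal
(4,5): flips 2 -> legal
(4,6): no bracket -> illegal
(5,5): flips 2 -> legal
(6,3): no bracket -> illegal
(6,5): flips 1 -> legal
(7,3): no bracket -> illegal
(7,4): no bracket -> illegal
(7,5): flips 1 -> legal

Answer: (2,1) (2,5) (2,6) (3,1) (3,6) (4,1) (4,2) (4,5) (5,5) (6,5) (7,5)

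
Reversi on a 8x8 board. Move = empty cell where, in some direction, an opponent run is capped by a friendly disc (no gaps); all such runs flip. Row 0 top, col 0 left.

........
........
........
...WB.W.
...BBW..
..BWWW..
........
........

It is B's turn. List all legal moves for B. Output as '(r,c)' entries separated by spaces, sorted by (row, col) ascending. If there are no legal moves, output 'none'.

Answer: (2,2) (2,3) (3,2) (4,6) (5,6) (6,2) (6,3) (6,4) (6,5) (6,6)

Derivation:
(2,2): flips 1 -> legal
(2,3): flips 1 -> legal
(2,4): no bracket -> illegal
(2,5): no bracket -> illegal
(2,6): no bracket -> illegal
(2,7): no bracket -> illegal
(3,2): flips 1 -> legal
(3,5): no bracket -> illegal
(3,7): no bracket -> illegal
(4,2): no bracket -> illegal
(4,6): flips 1 -> legal
(4,7): no bracket -> illegal
(5,6): flips 4 -> legal
(6,2): flips 1 -> legal
(6,3): flips 1 -> legal
(6,4): flips 1 -> legal
(6,5): flips 1 -> legal
(6,6): flips 1 -> legal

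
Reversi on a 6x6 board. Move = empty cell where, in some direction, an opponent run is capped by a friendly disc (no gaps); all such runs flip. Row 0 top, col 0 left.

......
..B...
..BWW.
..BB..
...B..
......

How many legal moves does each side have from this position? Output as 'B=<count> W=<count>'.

Answer: B=5 W=5

Derivation:
-- B to move --
(1,3): flips 1 -> legal
(1,4): flips 1 -> legal
(1,5): flips 1 -> legal
(2,5): flips 2 -> legal
(3,4): flips 1 -> legal
(3,5): no bracket -> illegal
B mobility = 5
-- W to move --
(0,1): flips 1 -> legal
(0,2): no bracket -> illegal
(0,3): no bracket -> illegal
(1,1): no bracket -> illegal
(1,3): no bracket -> illegal
(2,1): flips 1 -> legal
(3,1): no bracket -> illegal
(3,4): no bracket -> illegal
(4,1): flips 1 -> legal
(4,2): flips 1 -> legal
(4,4): no bracket -> illegal
(5,2): no bracket -> illegal
(5,3): flips 2 -> legal
(5,4): no bracket -> illegal
W mobility = 5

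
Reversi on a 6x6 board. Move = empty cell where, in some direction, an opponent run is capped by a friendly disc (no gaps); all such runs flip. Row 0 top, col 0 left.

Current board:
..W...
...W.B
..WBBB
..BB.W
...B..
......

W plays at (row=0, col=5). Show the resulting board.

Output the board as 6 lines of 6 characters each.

Answer: ..W..W
...W.W
..WBBW
..BB.W
...B..
......

Derivation:
Place W at (0,5); scan 8 dirs for brackets.
Dir NW: edge -> no flip
Dir N: edge -> no flip
Dir NE: edge -> no flip
Dir W: first cell '.' (not opp) -> no flip
Dir E: edge -> no flip
Dir SW: first cell '.' (not opp) -> no flip
Dir S: opp run (1,5) (2,5) capped by W -> flip
Dir SE: edge -> no flip
All flips: (1,5) (2,5)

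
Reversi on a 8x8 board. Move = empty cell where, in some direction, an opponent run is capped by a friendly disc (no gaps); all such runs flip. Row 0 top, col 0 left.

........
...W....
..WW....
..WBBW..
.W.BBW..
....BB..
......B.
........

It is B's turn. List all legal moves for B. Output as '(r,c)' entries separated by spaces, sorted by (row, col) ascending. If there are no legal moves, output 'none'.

(0,2): no bracket -> illegal
(0,3): flips 2 -> legal
(0,4): no bracket -> illegal
(1,1): flips 1 -> legal
(1,2): flips 1 -> legal
(1,4): no bracket -> illegal
(2,1): flips 1 -> legal
(2,4): no bracket -> illegal
(2,5): flips 2 -> legal
(2,6): flips 1 -> legal
(3,0): no bracket -> illegal
(3,1): flips 1 -> legal
(3,6): flips 2 -> legal
(4,0): no bracket -> illegal
(4,2): no bracket -> illegal
(4,6): flips 1 -> legal
(5,0): no bracket -> illegal
(5,1): no bracket -> illegal
(5,2): no bracket -> illegal
(5,6): flips 1 -> legal

Answer: (0,3) (1,1) (1,2) (2,1) (2,5) (2,6) (3,1) (3,6) (4,6) (5,6)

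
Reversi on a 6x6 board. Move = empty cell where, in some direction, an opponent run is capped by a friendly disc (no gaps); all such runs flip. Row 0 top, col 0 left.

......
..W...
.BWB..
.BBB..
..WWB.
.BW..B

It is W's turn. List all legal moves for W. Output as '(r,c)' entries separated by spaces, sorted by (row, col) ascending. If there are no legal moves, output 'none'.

(1,0): flips 2 -> legal
(1,1): no bracket -> illegal
(1,3): flips 2 -> legal
(1,4): no bracket -> illegal
(2,0): flips 2 -> legal
(2,4): flips 2 -> legal
(3,0): flips 1 -> legal
(3,4): flips 1 -> legal
(3,5): no bracket -> illegal
(4,0): flips 1 -> legal
(4,1): no bracket -> illegal
(4,5): flips 1 -> legal
(5,0): flips 1 -> legal
(5,3): no bracket -> illegal
(5,4): no bracket -> illegal

Answer: (1,0) (1,3) (2,0) (2,4) (3,0) (3,4) (4,0) (4,5) (5,0)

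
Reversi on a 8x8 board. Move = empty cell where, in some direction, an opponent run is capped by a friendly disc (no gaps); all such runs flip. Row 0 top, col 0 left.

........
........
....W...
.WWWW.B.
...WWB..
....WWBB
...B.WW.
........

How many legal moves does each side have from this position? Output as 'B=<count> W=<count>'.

-- B to move --
(1,3): no bracket -> illegal
(1,4): no bracket -> illegal
(1,5): no bracket -> illegal
(2,0): no bracket -> illegal
(2,1): no bracket -> illegal
(2,2): no bracket -> illegal
(2,3): flips 1 -> legal
(2,5): no bracket -> illegal
(3,0): no bracket -> illegal
(3,5): no bracket -> illegal
(4,0): no bracket -> illegal
(4,1): no bracket -> illegal
(4,2): flips 2 -> legal
(4,6): no bracket -> illegal
(5,2): no bracket -> illegal
(5,3): flips 2 -> legal
(6,4): no bracket -> illegal
(6,7): no bracket -> illegal
(7,4): flips 1 -> legal
(7,5): flips 3 -> legal
(7,6): flips 1 -> legal
(7,7): no bracket -> illegal
B mobility = 6
-- W to move --
(2,5): no bracket -> illegal
(2,6): no bracket -> illegal
(2,7): flips 2 -> legal
(3,5): flips 1 -> legal
(3,7): no bracket -> illegal
(4,6): flips 2 -> legal
(4,7): flips 1 -> legal
(5,2): no bracket -> illegal
(5,3): no bracket -> illegal
(6,2): no bracket -> illegal
(6,4): no bracket -> illegal
(6,7): flips 2 -> legal
(7,2): flips 1 -> legal
(7,3): no bracket -> illegal
(7,4): no bracket -> illegal
W mobility = 6

Answer: B=6 W=6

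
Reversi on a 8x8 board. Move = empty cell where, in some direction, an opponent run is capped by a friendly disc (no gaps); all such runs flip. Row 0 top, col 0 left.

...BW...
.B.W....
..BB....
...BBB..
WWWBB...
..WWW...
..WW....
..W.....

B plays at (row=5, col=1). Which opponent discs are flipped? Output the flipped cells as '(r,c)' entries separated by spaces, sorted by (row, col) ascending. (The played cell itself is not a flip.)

Dir NW: opp run (4,0), next=edge -> no flip
Dir N: opp run (4,1), next='.' -> no flip
Dir NE: opp run (4,2) capped by B -> flip
Dir W: first cell '.' (not opp) -> no flip
Dir E: opp run (5,2) (5,3) (5,4), next='.' -> no flip
Dir SW: first cell '.' (not opp) -> no flip
Dir S: first cell '.' (not opp) -> no flip
Dir SE: opp run (6,2), next='.' -> no flip

Answer: (4,2)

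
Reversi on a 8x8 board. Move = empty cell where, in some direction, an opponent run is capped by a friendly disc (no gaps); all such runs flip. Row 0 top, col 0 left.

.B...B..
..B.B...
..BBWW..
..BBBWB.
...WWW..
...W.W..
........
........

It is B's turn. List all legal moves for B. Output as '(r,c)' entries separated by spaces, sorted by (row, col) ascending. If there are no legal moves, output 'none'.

Answer: (1,5) (1,6) (2,6) (5,2) (5,4) (5,6) (6,3) (6,6)

Derivation:
(1,3): no bracket -> illegal
(1,5): flips 1 -> legal
(1,6): flips 1 -> legal
(2,6): flips 2 -> legal
(4,2): no bracket -> illegal
(4,6): no bracket -> illegal
(5,2): flips 1 -> legal
(5,4): flips 3 -> legal
(5,6): flips 1 -> legal
(6,2): no bracket -> illegal
(6,3): flips 2 -> legal
(6,4): no bracket -> illegal
(6,5): no bracket -> illegal
(6,6): flips 2 -> legal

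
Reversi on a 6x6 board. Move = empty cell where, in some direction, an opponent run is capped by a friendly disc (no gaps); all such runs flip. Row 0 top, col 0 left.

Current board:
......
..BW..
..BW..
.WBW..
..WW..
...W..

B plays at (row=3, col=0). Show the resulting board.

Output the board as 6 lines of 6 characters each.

Answer: ......
..BW..
..BW..
BBBW..
..WW..
...W..

Derivation:
Place B at (3,0); scan 8 dirs for brackets.
Dir NW: edge -> no flip
Dir N: first cell '.' (not opp) -> no flip
Dir NE: first cell '.' (not opp) -> no flip
Dir W: edge -> no flip
Dir E: opp run (3,1) capped by B -> flip
Dir SW: edge -> no flip
Dir S: first cell '.' (not opp) -> no flip
Dir SE: first cell '.' (not opp) -> no flip
All flips: (3,1)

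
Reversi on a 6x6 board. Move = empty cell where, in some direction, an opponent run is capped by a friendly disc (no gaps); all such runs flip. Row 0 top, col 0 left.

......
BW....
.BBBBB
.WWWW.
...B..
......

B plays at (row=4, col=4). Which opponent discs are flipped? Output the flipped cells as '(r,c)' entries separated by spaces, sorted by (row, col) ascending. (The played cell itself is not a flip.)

Dir NW: opp run (3,3) capped by B -> flip
Dir N: opp run (3,4) capped by B -> flip
Dir NE: first cell '.' (not opp) -> no flip
Dir W: first cell 'B' (not opp) -> no flip
Dir E: first cell '.' (not opp) -> no flip
Dir SW: first cell '.' (not opp) -> no flip
Dir S: first cell '.' (not opp) -> no flip
Dir SE: first cell '.' (not opp) -> no flip

Answer: (3,3) (3,4)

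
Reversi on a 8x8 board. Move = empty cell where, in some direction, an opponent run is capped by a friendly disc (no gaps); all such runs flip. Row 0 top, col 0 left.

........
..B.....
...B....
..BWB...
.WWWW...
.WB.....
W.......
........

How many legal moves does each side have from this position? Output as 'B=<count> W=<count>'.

-- B to move --
(2,2): no bracket -> illegal
(2,4): no bracket -> illegal
(3,0): flips 1 -> legal
(3,1): no bracket -> illegal
(3,5): no bracket -> illegal
(4,0): no bracket -> illegal
(4,5): no bracket -> illegal
(5,0): flips 2 -> legal
(5,3): flips 2 -> legal
(5,4): flips 2 -> legal
(5,5): no bracket -> illegal
(6,1): no bracket -> illegal
(6,2): no bracket -> illegal
(7,0): no bracket -> illegal
(7,1): no bracket -> illegal
B mobility = 4
-- W to move --
(0,1): no bracket -> illegal
(0,2): no bracket -> illegal
(0,3): no bracket -> illegal
(1,1): no bracket -> illegal
(1,3): flips 1 -> legal
(1,4): flips 2 -> legal
(2,1): flips 1 -> legal
(2,2): flips 1 -> legal
(2,4): flips 1 -> legal
(2,5): flips 1 -> legal
(3,1): flips 1 -> legal
(3,5): flips 1 -> legal
(4,5): no bracket -> illegal
(5,3): flips 1 -> legal
(6,1): flips 1 -> legal
(6,2): flips 1 -> legal
(6,3): flips 1 -> legal
W mobility = 12

Answer: B=4 W=12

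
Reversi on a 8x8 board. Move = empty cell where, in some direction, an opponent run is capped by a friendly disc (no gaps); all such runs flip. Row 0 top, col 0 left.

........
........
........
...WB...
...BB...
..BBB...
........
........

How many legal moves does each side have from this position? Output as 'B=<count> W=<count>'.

-- B to move --
(2,2): flips 1 -> legal
(2,3): flips 1 -> legal
(2,4): no bracket -> illegal
(3,2): flips 1 -> legal
(4,2): no bracket -> illegal
B mobility = 3
-- W to move --
(2,3): no bracket -> illegal
(2,4): no bracket -> illegal
(2,5): no bracket -> illegal
(3,2): no bracket -> illegal
(3,5): flips 1 -> legal
(4,1): no bracket -> illegal
(4,2): no bracket -> illegal
(4,5): no bracket -> illegal
(5,1): no bracket -> illegal
(5,5): flips 1 -> legal
(6,1): no bracket -> illegal
(6,2): no bracket -> illegal
(6,3): flips 2 -> legal
(6,4): no bracket -> illegal
(6,5): no bracket -> illegal
W mobility = 3

Answer: B=3 W=3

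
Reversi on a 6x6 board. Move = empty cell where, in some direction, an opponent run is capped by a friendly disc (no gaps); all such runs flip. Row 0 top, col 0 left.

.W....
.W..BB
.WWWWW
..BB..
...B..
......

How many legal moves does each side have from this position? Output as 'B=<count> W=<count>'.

-- B to move --
(0,0): flips 2 -> legal
(0,2): no bracket -> illegal
(1,0): flips 1 -> legal
(1,2): flips 1 -> legal
(1,3): flips 1 -> legal
(2,0): no bracket -> illegal
(3,0): no bracket -> illegal
(3,1): no bracket -> illegal
(3,4): flips 1 -> legal
(3,5): flips 1 -> legal
B mobility = 6
-- W to move --
(0,3): flips 1 -> legal
(0,4): flips 1 -> legal
(0,5): flips 2 -> legal
(1,3): no bracket -> illegal
(3,1): no bracket -> illegal
(3,4): no bracket -> illegal
(4,1): flips 1 -> legal
(4,2): flips 2 -> legal
(4,4): flips 1 -> legal
(5,2): no bracket -> illegal
(5,3): flips 2 -> legal
(5,4): flips 2 -> legal
W mobility = 8

Answer: B=6 W=8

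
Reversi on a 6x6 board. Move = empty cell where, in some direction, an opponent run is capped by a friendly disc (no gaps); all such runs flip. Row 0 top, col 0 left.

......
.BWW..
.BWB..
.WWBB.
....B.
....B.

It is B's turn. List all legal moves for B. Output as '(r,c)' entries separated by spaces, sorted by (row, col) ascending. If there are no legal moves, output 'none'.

(0,1): flips 1 -> legal
(0,2): no bracket -> illegal
(0,3): flips 2 -> legal
(0,4): no bracket -> illegal
(1,4): flips 2 -> legal
(2,0): no bracket -> illegal
(2,4): no bracket -> illegal
(3,0): flips 2 -> legal
(4,0): no bracket -> illegal
(4,1): flips 2 -> legal
(4,2): no bracket -> illegal
(4,3): flips 1 -> legal

Answer: (0,1) (0,3) (1,4) (3,0) (4,1) (4,3)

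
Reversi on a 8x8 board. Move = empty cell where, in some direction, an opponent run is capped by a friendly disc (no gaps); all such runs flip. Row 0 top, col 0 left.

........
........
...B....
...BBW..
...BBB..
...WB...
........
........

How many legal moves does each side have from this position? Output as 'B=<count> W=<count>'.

-- B to move --
(2,4): no bracket -> illegal
(2,5): flips 1 -> legal
(2,6): flips 1 -> legal
(3,6): flips 1 -> legal
(4,2): no bracket -> illegal
(4,6): no bracket -> illegal
(5,2): flips 1 -> legal
(6,2): flips 1 -> legal
(6,3): flips 1 -> legal
(6,4): no bracket -> illegal
B mobility = 6
-- W to move --
(1,2): no bracket -> illegal
(1,3): flips 3 -> legal
(1,4): no bracket -> illegal
(2,2): no bracket -> illegal
(2,4): no bracket -> illegal
(2,5): no bracket -> illegal
(3,2): flips 2 -> legal
(3,6): no bracket -> illegal
(4,2): no bracket -> illegal
(4,6): no bracket -> illegal
(5,2): no bracket -> illegal
(5,5): flips 2 -> legal
(5,6): no bracket -> illegal
(6,3): no bracket -> illegal
(6,4): no bracket -> illegal
(6,5): no bracket -> illegal
W mobility = 3

Answer: B=6 W=3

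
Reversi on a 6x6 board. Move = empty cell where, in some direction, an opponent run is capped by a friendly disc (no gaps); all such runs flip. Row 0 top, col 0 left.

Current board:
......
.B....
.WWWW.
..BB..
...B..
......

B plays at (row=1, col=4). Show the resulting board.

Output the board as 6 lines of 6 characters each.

Place B at (1,4); scan 8 dirs for brackets.
Dir NW: first cell '.' (not opp) -> no flip
Dir N: first cell '.' (not opp) -> no flip
Dir NE: first cell '.' (not opp) -> no flip
Dir W: first cell '.' (not opp) -> no flip
Dir E: first cell '.' (not opp) -> no flip
Dir SW: opp run (2,3) capped by B -> flip
Dir S: opp run (2,4), next='.' -> no flip
Dir SE: first cell '.' (not opp) -> no flip
All flips: (2,3)

Answer: ......
.B..B.
.WWBW.
..BB..
...B..
......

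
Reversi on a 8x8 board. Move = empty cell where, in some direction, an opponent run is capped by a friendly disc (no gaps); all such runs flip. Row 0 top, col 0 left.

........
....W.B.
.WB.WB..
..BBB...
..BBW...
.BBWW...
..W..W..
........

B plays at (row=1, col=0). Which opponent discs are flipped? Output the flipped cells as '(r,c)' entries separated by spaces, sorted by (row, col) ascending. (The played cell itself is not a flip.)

Dir NW: edge -> no flip
Dir N: first cell '.' (not opp) -> no flip
Dir NE: first cell '.' (not opp) -> no flip
Dir W: edge -> no flip
Dir E: first cell '.' (not opp) -> no flip
Dir SW: edge -> no flip
Dir S: first cell '.' (not opp) -> no flip
Dir SE: opp run (2,1) capped by B -> flip

Answer: (2,1)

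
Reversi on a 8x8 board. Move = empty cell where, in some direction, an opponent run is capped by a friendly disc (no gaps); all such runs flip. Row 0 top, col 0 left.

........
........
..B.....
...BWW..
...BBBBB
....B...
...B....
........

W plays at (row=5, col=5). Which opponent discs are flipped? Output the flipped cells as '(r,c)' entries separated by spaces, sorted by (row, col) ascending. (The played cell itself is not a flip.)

Answer: (4,5)

Derivation:
Dir NW: opp run (4,4) (3,3) (2,2), next='.' -> no flip
Dir N: opp run (4,5) capped by W -> flip
Dir NE: opp run (4,6), next='.' -> no flip
Dir W: opp run (5,4), next='.' -> no flip
Dir E: first cell '.' (not opp) -> no flip
Dir SW: first cell '.' (not opp) -> no flip
Dir S: first cell '.' (not opp) -> no flip
Dir SE: first cell '.' (not opp) -> no flip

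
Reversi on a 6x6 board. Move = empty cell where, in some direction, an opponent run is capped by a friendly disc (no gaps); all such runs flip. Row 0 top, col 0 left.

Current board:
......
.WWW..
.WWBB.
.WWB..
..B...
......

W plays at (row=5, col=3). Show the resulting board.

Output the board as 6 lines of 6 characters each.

Answer: ......
.WWW..
.WWBB.
.WWB..
..W...
...W..

Derivation:
Place W at (5,3); scan 8 dirs for brackets.
Dir NW: opp run (4,2) capped by W -> flip
Dir N: first cell '.' (not opp) -> no flip
Dir NE: first cell '.' (not opp) -> no flip
Dir W: first cell '.' (not opp) -> no flip
Dir E: first cell '.' (not opp) -> no flip
Dir SW: edge -> no flip
Dir S: edge -> no flip
Dir SE: edge -> no flip
All flips: (4,2)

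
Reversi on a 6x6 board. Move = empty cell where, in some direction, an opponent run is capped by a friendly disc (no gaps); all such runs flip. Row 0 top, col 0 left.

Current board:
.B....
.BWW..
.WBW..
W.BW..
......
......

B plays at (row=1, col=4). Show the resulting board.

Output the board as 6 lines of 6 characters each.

Place B at (1,4); scan 8 dirs for brackets.
Dir NW: first cell '.' (not opp) -> no flip
Dir N: first cell '.' (not opp) -> no flip
Dir NE: first cell '.' (not opp) -> no flip
Dir W: opp run (1,3) (1,2) capped by B -> flip
Dir E: first cell '.' (not opp) -> no flip
Dir SW: opp run (2,3) capped by B -> flip
Dir S: first cell '.' (not opp) -> no flip
Dir SE: first cell '.' (not opp) -> no flip
All flips: (1,2) (1,3) (2,3)

Answer: .B....
.BBBB.
.WBB..
W.BW..
......
......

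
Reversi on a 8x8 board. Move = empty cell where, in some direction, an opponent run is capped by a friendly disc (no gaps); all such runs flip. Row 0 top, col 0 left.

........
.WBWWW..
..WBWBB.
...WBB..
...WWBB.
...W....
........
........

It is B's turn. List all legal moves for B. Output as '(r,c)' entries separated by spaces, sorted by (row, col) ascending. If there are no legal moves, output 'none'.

Answer: (0,2) (0,3) (0,4) (0,5) (1,0) (1,6) (2,1) (3,2) (4,2) (5,2) (5,4) (6,2) (6,3)

Derivation:
(0,0): no bracket -> illegal
(0,1): no bracket -> illegal
(0,2): flips 2 -> legal
(0,3): flips 2 -> legal
(0,4): flips 3 -> legal
(0,5): flips 2 -> legal
(0,6): no bracket -> illegal
(1,0): flips 1 -> legal
(1,6): flips 3 -> legal
(2,0): no bracket -> illegal
(2,1): flips 1 -> legal
(3,1): no bracket -> illegal
(3,2): flips 2 -> legal
(4,2): flips 2 -> legal
(5,2): flips 1 -> legal
(5,4): flips 1 -> legal
(5,5): no bracket -> illegal
(6,2): flips 2 -> legal
(6,3): flips 3 -> legal
(6,4): no bracket -> illegal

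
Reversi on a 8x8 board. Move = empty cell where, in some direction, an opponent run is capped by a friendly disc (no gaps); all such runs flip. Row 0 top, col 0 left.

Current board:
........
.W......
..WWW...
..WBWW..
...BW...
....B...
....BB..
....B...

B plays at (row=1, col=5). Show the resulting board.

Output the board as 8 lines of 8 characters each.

Answer: ........
.W...B..
..WWB...
..WBWW..
...BW...
....B...
....BB..
....B...

Derivation:
Place B at (1,5); scan 8 dirs for brackets.
Dir NW: first cell '.' (not opp) -> no flip
Dir N: first cell '.' (not opp) -> no flip
Dir NE: first cell '.' (not opp) -> no flip
Dir W: first cell '.' (not opp) -> no flip
Dir E: first cell '.' (not opp) -> no flip
Dir SW: opp run (2,4) capped by B -> flip
Dir S: first cell '.' (not opp) -> no flip
Dir SE: first cell '.' (not opp) -> no flip
All flips: (2,4)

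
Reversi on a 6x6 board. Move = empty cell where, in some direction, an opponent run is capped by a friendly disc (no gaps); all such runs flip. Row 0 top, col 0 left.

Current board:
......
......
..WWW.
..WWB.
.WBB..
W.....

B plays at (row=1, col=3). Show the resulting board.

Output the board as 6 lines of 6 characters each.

Answer: ......
...B..
..WBW.
..WBB.
.WBB..
W.....

Derivation:
Place B at (1,3); scan 8 dirs for brackets.
Dir NW: first cell '.' (not opp) -> no flip
Dir N: first cell '.' (not opp) -> no flip
Dir NE: first cell '.' (not opp) -> no flip
Dir W: first cell '.' (not opp) -> no flip
Dir E: first cell '.' (not opp) -> no flip
Dir SW: opp run (2,2), next='.' -> no flip
Dir S: opp run (2,3) (3,3) capped by B -> flip
Dir SE: opp run (2,4), next='.' -> no flip
All flips: (2,3) (3,3)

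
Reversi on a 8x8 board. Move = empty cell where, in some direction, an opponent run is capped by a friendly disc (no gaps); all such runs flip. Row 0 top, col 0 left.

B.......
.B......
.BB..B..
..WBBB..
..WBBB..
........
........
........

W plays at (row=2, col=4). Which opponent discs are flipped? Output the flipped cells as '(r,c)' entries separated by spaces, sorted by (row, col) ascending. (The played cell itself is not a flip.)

Dir NW: first cell '.' (not opp) -> no flip
Dir N: first cell '.' (not opp) -> no flip
Dir NE: first cell '.' (not opp) -> no flip
Dir W: first cell '.' (not opp) -> no flip
Dir E: opp run (2,5), next='.' -> no flip
Dir SW: opp run (3,3) capped by W -> flip
Dir S: opp run (3,4) (4,4), next='.' -> no flip
Dir SE: opp run (3,5), next='.' -> no flip

Answer: (3,3)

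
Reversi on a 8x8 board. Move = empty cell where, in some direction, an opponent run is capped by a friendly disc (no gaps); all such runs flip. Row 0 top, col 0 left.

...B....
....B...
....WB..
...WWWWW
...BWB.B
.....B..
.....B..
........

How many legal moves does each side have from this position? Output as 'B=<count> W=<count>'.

-- B to move --
(1,3): no bracket -> illegal
(1,5): no bracket -> illegal
(2,2): flips 2 -> legal
(2,3): flips 3 -> legal
(2,6): no bracket -> illegal
(2,7): flips 2 -> legal
(3,2): no bracket -> illegal
(4,2): no bracket -> illegal
(4,6): no bracket -> illegal
(5,3): no bracket -> illegal
(5,4): flips 3 -> legal
B mobility = 4
-- W to move --
(0,2): no bracket -> illegal
(0,4): flips 1 -> legal
(0,5): no bracket -> illegal
(1,2): no bracket -> illegal
(1,3): no bracket -> illegal
(1,5): flips 1 -> legal
(1,6): flips 1 -> legal
(2,3): no bracket -> illegal
(2,6): flips 1 -> legal
(3,2): no bracket -> illegal
(4,2): flips 1 -> legal
(4,6): flips 1 -> legal
(5,2): flips 1 -> legal
(5,3): flips 1 -> legal
(5,4): flips 1 -> legal
(5,6): flips 1 -> legal
(5,7): flips 1 -> legal
(6,4): no bracket -> illegal
(6,6): flips 1 -> legal
(7,4): no bracket -> illegal
(7,5): flips 3 -> legal
(7,6): no bracket -> illegal
W mobility = 13

Answer: B=4 W=13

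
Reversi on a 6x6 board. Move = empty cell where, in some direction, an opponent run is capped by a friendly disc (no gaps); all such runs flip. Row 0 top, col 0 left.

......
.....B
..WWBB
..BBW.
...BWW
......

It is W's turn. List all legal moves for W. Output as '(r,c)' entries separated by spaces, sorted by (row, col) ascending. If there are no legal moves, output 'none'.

(0,4): no bracket -> illegal
(0,5): no bracket -> illegal
(1,3): no bracket -> illegal
(1,4): flips 1 -> legal
(2,1): no bracket -> illegal
(3,1): flips 2 -> legal
(3,5): no bracket -> illegal
(4,1): flips 1 -> legal
(4,2): flips 2 -> legal
(5,2): flips 1 -> legal
(5,3): flips 2 -> legal
(5,4): no bracket -> illegal

Answer: (1,4) (3,1) (4,1) (4,2) (5,2) (5,3)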